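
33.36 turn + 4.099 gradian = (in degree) 1.201e+04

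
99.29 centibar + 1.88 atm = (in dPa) 2.898e+06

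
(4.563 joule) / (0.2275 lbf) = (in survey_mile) 0.002802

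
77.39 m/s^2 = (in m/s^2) 77.39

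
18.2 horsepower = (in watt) 1.357e+04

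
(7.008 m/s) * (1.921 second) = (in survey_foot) 44.17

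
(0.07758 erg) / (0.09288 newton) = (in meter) 8.353e-08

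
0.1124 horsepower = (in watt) 83.82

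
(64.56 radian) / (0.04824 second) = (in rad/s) 1338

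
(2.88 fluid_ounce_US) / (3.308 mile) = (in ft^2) 1.722e-07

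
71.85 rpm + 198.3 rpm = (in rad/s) 28.29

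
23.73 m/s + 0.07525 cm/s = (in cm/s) 2373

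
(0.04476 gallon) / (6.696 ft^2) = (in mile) 1.692e-07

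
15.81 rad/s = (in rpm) 151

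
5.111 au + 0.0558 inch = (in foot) 2.509e+12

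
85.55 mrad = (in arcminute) 294.1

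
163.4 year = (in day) 5.964e+04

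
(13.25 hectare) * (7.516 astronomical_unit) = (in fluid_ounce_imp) 5.243e+21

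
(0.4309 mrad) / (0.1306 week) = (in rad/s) 5.455e-09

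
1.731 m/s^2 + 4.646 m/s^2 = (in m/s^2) 6.377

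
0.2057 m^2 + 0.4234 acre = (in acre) 0.4235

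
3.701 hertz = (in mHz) 3701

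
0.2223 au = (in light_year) 3.515e-06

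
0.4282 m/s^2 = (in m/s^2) 0.4282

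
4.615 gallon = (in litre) 17.47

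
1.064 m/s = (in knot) 2.068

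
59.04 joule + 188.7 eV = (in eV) 3.685e+20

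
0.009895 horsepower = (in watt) 7.379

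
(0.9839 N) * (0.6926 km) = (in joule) 681.4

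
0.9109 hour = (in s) 3279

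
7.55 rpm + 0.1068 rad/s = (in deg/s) 51.42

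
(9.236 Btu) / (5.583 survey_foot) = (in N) 5726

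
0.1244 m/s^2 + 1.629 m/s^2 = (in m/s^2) 1.753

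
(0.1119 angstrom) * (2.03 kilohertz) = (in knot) 4.416e-08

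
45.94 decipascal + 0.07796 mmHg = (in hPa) 0.1499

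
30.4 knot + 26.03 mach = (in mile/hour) 1.986e+04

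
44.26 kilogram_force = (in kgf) 44.26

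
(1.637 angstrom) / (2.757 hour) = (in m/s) 1.649e-14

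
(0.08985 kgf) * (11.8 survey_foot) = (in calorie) 0.7574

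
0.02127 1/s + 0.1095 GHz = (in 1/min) 6.57e+09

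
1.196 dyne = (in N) 1.196e-05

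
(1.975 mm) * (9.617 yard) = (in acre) 4.292e-06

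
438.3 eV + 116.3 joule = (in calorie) 27.8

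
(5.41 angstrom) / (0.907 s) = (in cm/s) 5.965e-08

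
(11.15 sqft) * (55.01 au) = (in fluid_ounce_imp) 3e+17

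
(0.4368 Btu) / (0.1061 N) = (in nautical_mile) 2.345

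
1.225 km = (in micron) 1.225e+09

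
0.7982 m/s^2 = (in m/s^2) 0.7982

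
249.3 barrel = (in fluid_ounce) 1.34e+06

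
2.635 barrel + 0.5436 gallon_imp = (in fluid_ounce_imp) 1.483e+04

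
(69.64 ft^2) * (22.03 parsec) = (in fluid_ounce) 1.487e+23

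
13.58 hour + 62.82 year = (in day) 2.293e+04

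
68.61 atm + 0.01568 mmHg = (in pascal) 6.952e+06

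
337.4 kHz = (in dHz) 3.374e+06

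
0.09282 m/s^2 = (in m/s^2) 0.09282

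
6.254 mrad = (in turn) 0.0009954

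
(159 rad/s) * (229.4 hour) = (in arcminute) 4.514e+11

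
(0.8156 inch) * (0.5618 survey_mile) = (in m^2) 18.73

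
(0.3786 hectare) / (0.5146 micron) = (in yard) 8.046e+09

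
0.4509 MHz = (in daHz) 4.509e+04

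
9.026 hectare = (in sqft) 9.716e+05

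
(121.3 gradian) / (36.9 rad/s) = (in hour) 1.434e-05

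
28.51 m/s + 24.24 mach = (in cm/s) 8.282e+05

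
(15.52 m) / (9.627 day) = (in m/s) 1.866e-05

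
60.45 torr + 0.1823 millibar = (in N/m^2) 8078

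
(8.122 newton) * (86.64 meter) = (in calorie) 168.2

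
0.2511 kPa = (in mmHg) 1.883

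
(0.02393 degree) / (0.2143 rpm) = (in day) 2.154e-07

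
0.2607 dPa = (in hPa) 0.0002607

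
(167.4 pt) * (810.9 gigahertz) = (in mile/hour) 1.071e+11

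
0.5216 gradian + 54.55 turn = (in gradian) 2.182e+04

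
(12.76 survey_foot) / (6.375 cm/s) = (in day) 0.0007061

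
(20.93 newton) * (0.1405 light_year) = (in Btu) 2.637e+13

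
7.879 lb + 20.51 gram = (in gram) 3594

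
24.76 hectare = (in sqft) 2.665e+06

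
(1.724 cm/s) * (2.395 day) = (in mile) 2.217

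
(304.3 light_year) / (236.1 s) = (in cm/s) 1.219e+18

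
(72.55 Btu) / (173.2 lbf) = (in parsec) 3.22e-15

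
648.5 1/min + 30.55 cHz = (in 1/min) 666.8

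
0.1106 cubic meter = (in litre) 110.6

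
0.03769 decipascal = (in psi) 5.466e-07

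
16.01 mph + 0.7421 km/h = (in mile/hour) 16.47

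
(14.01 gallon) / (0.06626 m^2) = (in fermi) 8.004e+14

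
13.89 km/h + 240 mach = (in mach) 240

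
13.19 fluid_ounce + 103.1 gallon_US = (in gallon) 103.2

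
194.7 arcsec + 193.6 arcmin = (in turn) 0.009113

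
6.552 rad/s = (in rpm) 62.57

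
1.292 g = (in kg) 0.001292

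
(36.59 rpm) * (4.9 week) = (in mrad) 1.136e+10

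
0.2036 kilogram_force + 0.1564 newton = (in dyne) 2.153e+05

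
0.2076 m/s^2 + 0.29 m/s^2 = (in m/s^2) 0.4976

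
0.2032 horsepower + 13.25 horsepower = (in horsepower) 13.45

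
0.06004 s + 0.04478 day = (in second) 3869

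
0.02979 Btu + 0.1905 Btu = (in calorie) 55.55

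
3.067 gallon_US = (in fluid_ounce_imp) 408.6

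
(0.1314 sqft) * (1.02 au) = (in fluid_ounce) 6.299e+13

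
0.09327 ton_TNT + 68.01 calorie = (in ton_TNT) 0.09327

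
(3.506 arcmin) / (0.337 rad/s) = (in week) 5.004e-09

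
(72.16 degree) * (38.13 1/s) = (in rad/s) 48.02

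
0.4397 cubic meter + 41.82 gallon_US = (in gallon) 158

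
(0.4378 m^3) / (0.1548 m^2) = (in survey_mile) 0.001757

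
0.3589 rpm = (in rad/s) 0.03758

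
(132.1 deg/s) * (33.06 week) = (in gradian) 2.935e+09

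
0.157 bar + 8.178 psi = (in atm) 0.7114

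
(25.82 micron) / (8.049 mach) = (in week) 1.558e-14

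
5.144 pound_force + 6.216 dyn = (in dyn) 2.288e+06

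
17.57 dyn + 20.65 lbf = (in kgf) 9.367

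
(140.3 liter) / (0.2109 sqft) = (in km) 0.007161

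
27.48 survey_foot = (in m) 8.376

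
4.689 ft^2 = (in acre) 0.0001076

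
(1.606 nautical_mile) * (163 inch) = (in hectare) 1.231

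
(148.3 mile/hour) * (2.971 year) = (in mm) 6.212e+12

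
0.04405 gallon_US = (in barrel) 0.001049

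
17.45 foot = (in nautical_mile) 0.002872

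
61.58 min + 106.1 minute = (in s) 1.006e+04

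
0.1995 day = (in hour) 4.788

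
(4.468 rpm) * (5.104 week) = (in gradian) 9.195e+07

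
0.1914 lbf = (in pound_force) 0.1914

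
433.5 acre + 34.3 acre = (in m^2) 1.893e+06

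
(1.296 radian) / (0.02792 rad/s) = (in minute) 0.7736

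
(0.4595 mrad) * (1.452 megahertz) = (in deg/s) 3.823e+04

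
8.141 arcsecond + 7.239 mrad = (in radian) 0.007278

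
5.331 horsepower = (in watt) 3975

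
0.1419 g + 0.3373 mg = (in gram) 0.1422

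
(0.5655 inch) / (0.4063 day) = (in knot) 7.954e-07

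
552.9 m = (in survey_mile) 0.3436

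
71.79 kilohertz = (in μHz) 7.179e+10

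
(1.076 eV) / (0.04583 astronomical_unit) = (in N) 2.514e-29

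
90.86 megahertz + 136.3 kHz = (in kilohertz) 9.1e+04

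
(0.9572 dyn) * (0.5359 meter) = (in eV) 3.202e+13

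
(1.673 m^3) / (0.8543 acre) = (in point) 1.372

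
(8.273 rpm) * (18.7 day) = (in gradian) 8.911e+07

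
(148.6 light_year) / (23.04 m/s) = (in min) 1.017e+15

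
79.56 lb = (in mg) 3.609e+07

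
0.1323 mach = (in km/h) 162.2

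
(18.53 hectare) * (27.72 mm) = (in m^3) 5137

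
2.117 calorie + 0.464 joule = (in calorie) 2.228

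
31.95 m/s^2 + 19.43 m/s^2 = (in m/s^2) 51.38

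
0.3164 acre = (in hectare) 0.128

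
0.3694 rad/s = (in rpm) 3.528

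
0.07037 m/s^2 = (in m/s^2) 0.07037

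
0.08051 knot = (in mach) 0.0001216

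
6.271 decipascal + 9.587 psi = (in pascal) 6.61e+04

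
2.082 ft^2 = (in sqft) 2.082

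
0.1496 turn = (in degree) 53.86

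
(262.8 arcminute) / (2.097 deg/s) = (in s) 2.089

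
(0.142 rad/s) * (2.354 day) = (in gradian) 1.839e+06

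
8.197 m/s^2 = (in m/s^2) 8.197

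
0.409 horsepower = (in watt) 305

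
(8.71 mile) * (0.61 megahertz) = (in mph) 1.913e+10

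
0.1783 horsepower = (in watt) 133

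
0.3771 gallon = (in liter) 1.427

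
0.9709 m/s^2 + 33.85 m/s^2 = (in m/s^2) 34.82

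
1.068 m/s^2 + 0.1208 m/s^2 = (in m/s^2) 1.189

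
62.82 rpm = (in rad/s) 6.578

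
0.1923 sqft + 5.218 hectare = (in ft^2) 5.617e+05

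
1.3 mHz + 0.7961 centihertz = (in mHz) 9.261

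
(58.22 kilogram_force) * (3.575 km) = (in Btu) 1935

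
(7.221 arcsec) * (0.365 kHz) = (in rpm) 0.122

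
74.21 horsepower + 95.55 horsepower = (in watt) 1.266e+05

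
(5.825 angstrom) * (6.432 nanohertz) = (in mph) 8.381e-18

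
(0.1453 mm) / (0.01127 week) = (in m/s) 2.132e-08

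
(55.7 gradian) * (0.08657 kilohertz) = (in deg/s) 4340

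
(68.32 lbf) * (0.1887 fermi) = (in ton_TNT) 1.371e-23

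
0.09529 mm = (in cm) 0.009529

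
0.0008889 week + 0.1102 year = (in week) 5.747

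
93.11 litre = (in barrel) 0.5856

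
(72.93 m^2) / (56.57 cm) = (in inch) 5076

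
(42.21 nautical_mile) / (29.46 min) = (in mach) 0.1299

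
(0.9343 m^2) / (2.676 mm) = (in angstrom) 3.491e+12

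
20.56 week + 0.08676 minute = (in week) 20.56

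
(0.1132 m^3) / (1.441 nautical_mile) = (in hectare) 4.242e-09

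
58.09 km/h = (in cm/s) 1614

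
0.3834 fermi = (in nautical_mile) 2.07e-19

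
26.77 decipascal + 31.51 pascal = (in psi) 0.004958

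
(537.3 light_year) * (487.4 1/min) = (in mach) 1.213e+17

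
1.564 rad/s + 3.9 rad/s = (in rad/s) 5.464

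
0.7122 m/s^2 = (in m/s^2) 0.7122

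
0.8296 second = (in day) 9.602e-06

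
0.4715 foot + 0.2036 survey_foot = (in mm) 205.8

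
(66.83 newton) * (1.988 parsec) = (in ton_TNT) 9.798e+08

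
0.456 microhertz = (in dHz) 4.56e-06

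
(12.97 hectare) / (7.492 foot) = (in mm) 5.68e+07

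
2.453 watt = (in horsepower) 0.00329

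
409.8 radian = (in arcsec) 8.453e+07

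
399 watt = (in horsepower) 0.5351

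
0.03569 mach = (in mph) 27.18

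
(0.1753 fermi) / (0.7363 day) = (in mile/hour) 6.164e-21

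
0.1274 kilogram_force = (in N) 1.249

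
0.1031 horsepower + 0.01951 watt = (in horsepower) 0.1031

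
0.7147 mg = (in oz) 2.521e-05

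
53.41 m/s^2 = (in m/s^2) 53.41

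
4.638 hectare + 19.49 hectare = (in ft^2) 2.597e+06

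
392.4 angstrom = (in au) 2.623e-19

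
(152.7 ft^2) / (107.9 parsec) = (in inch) 1.678e-16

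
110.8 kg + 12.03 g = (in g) 1.108e+05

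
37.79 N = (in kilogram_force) 3.854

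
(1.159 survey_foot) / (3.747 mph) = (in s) 0.2109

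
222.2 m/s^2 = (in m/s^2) 222.2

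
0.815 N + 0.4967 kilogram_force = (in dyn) 5.686e+05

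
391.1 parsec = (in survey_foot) 3.959e+19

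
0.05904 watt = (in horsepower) 7.917e-05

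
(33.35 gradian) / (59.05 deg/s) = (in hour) 0.0001412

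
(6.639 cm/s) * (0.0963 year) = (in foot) 6.615e+05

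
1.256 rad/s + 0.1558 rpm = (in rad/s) 1.272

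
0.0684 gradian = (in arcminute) 3.694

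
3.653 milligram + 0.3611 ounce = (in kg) 0.01024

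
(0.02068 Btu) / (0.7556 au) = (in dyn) 1.93e-05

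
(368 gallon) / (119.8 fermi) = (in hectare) 1.163e+09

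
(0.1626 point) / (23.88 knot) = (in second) 4.669e-06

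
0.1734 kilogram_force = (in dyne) 1.7e+05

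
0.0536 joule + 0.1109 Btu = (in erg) 1.171e+09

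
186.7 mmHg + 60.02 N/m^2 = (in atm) 0.2463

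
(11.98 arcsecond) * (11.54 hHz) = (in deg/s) 3.84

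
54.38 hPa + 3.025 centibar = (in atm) 0.08352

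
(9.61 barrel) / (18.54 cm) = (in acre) 0.002036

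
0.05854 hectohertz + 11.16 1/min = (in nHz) 6.04e+09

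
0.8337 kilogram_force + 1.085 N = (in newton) 9.261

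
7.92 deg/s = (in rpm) 1.32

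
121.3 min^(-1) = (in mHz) 2022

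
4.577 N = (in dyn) 4.577e+05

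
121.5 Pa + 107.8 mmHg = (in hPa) 144.9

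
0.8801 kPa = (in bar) 0.008801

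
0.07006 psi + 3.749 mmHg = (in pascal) 982.9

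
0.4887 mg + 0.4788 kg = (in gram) 478.8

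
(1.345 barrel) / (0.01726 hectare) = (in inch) 0.04878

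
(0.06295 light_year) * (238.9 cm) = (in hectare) 1.423e+11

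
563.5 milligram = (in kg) 0.0005635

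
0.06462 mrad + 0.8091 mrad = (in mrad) 0.8737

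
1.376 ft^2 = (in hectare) 1.278e-05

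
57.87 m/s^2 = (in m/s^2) 57.87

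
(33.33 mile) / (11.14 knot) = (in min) 156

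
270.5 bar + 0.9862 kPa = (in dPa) 2.705e+08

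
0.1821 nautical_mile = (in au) 2.254e-09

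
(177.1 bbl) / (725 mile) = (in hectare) 2.413e-09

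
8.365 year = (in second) 2.638e+08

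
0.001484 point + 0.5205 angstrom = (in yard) 5.726e-07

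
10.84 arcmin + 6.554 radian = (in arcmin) 2.254e+04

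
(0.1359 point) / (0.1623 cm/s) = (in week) 4.884e-08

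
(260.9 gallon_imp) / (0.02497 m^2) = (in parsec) 1.539e-15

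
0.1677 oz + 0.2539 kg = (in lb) 0.5702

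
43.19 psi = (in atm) 2.939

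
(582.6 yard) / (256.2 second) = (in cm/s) 207.9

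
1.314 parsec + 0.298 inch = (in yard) 4.434e+16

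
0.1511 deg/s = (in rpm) 0.02518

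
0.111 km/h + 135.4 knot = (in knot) 135.5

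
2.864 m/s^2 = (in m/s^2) 2.864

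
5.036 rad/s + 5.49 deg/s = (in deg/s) 294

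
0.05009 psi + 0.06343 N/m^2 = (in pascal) 345.4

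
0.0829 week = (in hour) 13.93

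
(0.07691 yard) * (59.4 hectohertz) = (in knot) 812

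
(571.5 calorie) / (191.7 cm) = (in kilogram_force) 127.2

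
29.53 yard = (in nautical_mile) 0.01458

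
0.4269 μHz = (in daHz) 4.269e-08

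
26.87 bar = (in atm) 26.52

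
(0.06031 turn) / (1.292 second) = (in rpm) 2.801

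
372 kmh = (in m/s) 103.3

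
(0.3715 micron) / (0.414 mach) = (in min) 4.392e-11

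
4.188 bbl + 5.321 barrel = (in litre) 1512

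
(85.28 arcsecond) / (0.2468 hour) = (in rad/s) 4.653e-07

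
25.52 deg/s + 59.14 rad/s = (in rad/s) 59.59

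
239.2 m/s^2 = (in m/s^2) 239.2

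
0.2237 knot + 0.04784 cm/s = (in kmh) 0.416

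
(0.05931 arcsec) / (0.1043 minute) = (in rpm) 4.388e-07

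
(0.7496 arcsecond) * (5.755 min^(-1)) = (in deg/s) 1.997e-05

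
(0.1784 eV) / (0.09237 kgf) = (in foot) 1.035e-19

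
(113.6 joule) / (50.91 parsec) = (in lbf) 1.626e-17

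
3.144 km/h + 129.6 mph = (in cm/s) 5881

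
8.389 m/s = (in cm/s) 838.9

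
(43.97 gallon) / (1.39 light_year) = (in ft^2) 1.362e-16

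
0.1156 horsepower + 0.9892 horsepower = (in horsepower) 1.105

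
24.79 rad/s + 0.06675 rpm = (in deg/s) 1421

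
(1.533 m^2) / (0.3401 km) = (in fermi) 4.507e+12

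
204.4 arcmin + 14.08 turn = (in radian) 88.53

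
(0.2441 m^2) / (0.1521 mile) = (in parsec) 3.232e-20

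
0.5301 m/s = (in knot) 1.03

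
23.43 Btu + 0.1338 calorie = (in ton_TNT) 5.908e-06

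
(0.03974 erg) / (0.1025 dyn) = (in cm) 0.3877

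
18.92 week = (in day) 132.4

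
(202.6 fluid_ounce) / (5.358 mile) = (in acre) 1.717e-10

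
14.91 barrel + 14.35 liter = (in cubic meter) 2.385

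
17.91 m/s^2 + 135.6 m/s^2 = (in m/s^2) 153.5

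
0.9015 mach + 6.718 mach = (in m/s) 2594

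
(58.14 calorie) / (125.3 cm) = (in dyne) 1.941e+07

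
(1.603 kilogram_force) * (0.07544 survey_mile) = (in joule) 1909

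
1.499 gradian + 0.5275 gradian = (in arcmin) 109.4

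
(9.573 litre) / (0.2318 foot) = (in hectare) 1.355e-05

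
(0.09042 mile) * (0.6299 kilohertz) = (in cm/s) 9.166e+06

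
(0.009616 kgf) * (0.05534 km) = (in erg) 5.219e+07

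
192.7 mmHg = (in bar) 0.2569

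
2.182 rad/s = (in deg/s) 125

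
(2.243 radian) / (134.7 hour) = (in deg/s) 0.000265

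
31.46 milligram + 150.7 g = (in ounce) 5.317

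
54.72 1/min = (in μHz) 9.12e+05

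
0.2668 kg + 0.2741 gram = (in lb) 0.5888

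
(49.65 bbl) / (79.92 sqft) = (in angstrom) 1.063e+10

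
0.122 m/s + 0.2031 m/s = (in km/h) 1.17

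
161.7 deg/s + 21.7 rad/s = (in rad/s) 24.52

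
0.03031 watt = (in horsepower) 4.065e-05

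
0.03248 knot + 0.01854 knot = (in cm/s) 2.625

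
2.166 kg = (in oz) 76.4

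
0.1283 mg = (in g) 0.0001283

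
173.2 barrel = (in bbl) 173.2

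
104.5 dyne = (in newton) 0.001045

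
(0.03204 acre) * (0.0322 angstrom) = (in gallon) 1.103e-07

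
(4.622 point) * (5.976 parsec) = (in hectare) 3.007e+10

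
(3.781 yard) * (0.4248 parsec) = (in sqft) 4.878e+17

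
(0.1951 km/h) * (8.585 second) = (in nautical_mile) 0.0002512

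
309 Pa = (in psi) 0.04482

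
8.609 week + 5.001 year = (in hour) 4.526e+04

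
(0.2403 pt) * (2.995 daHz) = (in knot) 0.004935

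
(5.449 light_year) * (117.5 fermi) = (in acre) 1.497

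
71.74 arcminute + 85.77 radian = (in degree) 4915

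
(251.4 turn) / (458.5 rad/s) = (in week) 5.696e-06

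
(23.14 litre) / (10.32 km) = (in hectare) 2.242e-10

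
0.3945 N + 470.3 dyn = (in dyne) 3.992e+04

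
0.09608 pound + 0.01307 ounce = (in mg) 4.395e+04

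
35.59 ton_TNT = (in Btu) 1.411e+08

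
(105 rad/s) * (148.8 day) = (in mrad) 1.35e+12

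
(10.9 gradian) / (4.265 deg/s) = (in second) 2.3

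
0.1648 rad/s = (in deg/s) 9.442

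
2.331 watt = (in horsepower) 0.003126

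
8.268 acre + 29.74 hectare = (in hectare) 33.09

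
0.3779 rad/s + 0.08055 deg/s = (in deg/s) 21.73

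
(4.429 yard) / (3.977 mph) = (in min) 0.03797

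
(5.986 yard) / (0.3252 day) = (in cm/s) 0.01948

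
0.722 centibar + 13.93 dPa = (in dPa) 7234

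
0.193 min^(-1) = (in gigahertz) 3.217e-12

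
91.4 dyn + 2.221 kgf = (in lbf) 4.897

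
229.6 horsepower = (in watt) 1.712e+05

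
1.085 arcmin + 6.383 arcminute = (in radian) 0.002172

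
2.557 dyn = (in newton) 2.557e-05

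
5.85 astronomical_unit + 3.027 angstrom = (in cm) 8.751e+13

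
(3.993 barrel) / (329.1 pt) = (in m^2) 5.468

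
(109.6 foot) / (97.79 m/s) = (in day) 3.954e-06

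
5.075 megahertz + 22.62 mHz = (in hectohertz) 5.075e+04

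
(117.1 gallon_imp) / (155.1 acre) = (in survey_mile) 5.27e-10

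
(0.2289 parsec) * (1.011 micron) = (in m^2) 7.141e+09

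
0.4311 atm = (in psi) 6.335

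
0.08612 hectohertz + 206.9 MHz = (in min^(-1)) 1.241e+10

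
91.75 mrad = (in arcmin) 315.4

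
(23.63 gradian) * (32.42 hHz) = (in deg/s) 6.895e+04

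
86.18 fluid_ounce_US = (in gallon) 0.6733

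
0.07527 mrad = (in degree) 0.004313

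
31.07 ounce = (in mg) 8.808e+05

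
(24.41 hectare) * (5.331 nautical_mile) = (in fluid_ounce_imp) 8.482e+13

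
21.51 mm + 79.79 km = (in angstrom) 7.979e+14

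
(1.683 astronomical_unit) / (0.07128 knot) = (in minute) 1.144e+11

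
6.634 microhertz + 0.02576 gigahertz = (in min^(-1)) 1.546e+09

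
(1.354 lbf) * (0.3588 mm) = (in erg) 2.161e+04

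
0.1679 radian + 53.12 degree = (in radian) 1.095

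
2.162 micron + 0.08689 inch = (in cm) 0.2209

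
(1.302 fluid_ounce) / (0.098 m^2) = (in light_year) 4.153e-20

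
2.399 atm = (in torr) 1823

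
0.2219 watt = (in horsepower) 0.0002976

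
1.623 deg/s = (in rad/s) 0.02833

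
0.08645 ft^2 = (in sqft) 0.08645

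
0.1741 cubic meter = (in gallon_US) 45.99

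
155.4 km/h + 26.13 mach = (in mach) 26.26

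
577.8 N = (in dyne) 5.778e+07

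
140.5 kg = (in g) 1.405e+05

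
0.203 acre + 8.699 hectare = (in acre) 21.7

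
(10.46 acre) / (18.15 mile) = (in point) 4108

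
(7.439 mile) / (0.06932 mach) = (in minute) 8.453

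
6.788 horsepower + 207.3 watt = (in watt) 5269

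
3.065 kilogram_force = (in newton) 30.06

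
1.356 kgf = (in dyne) 1.33e+06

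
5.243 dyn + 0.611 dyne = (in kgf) 5.969e-06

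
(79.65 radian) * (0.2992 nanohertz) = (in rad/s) 2.383e-08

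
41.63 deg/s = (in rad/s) 0.7266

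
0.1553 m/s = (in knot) 0.3019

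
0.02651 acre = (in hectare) 0.01073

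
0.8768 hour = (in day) 0.03653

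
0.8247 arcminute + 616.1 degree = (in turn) 1.711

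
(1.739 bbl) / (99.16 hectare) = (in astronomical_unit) 1.864e-18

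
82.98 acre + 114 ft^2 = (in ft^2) 3.615e+06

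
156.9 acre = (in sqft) 6.835e+06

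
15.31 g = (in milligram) 1.531e+04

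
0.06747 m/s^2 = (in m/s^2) 0.06747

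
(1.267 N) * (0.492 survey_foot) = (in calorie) 0.04541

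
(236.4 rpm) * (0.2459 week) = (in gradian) 2.344e+08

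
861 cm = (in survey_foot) 28.25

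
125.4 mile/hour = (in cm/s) 5606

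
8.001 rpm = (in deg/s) 48.01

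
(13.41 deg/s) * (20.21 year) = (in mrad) 1.492e+11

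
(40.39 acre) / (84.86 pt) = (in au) 3.65e-05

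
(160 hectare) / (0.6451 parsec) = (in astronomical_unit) 5.373e-22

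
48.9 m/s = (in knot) 95.05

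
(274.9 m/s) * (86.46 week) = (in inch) 5.659e+11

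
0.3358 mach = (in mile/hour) 255.8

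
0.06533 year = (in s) 2.06e+06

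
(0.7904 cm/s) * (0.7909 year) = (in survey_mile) 122.5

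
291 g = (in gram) 291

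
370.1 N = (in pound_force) 83.2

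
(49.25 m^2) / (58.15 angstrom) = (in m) 8.469e+09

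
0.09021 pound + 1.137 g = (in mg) 4.206e+04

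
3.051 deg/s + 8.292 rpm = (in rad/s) 0.9216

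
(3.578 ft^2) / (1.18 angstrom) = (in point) 7.985e+12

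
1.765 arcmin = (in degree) 0.02942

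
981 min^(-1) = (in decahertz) 1.635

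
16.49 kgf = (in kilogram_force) 16.49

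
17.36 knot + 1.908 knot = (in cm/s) 991.2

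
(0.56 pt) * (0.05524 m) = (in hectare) 1.091e-09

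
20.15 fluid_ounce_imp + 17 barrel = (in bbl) 17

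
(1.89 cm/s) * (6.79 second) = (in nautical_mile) 6.929e-05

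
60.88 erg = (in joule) 6.088e-06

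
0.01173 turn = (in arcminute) 253.4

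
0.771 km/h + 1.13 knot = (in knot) 1.546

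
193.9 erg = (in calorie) 4.634e-06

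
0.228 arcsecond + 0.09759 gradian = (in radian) 0.001534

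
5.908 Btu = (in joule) 6233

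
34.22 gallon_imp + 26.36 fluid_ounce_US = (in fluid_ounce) 5287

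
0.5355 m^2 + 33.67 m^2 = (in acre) 0.008452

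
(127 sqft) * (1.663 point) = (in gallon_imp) 1.523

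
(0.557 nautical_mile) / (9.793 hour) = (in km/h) 0.1053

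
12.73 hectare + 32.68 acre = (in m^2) 2.596e+05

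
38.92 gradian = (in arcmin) 2102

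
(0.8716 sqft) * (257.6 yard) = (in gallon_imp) 4196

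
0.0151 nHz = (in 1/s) 1.51e-11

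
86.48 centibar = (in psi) 12.54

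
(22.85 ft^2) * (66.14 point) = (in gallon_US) 13.08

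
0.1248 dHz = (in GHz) 1.248e-11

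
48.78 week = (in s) 2.95e+07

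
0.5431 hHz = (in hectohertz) 0.5431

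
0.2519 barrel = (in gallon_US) 10.58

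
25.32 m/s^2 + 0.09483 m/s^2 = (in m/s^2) 25.41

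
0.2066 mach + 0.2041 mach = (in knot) 271.8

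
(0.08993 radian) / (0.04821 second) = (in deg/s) 106.9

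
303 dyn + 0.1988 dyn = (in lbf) 0.0006816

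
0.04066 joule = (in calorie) 0.009718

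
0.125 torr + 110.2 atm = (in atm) 110.2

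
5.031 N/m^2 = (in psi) 0.0007297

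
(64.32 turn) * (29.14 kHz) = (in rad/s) 1.178e+07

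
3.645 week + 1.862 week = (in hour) 925.2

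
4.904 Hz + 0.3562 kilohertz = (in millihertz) 3.611e+05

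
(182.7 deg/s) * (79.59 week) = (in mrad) 1.535e+11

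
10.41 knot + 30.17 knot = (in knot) 40.58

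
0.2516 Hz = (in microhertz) 2.516e+05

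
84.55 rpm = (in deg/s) 507.3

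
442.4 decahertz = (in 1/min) 2.654e+05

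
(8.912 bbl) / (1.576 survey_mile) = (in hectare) 5.586e-08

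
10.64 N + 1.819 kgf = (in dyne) 2.848e+06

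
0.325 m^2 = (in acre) 8.031e-05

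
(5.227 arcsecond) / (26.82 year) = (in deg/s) 1.717e-12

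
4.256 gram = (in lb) 0.009383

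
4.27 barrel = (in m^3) 0.6789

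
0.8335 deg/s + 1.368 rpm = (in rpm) 1.507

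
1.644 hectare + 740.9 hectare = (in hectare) 742.5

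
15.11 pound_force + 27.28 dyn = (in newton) 67.21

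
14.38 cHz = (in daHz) 0.01438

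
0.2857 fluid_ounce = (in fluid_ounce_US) 0.2857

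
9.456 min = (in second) 567.4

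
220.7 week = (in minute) 2.225e+06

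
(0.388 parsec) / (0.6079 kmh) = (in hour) 1.969e+13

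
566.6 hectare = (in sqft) 6.099e+07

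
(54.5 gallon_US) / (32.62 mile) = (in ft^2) 4.23e-05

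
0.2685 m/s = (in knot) 0.5219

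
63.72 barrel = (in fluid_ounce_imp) 3.565e+05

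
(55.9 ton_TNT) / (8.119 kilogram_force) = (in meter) 2.938e+09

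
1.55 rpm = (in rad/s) 0.1623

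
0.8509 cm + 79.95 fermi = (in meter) 0.008509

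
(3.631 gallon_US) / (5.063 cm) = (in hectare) 2.715e-05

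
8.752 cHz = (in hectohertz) 0.0008752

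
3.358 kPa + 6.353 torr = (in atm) 0.0415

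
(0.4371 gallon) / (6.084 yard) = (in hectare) 2.974e-08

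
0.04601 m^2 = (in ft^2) 0.4952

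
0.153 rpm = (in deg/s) 0.918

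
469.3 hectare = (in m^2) 4.693e+06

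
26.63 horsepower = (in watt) 1.986e+04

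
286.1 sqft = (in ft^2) 286.1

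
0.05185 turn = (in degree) 18.67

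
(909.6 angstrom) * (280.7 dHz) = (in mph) 5.711e-06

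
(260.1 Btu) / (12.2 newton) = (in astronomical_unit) 1.504e-07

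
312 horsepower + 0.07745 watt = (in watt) 2.327e+05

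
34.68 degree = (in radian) 0.6053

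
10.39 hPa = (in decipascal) 1.039e+04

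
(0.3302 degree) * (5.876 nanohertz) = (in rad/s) 3.386e-11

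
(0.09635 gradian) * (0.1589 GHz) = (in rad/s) 2.405e+05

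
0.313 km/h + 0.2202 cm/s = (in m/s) 0.08915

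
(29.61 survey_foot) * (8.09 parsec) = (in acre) 5.567e+14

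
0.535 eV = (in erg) 8.572e-13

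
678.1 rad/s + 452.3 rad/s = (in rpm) 1.079e+04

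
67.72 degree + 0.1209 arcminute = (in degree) 67.72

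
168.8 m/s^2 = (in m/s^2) 168.8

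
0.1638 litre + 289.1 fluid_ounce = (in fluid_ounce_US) 294.6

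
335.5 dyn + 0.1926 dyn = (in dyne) 335.7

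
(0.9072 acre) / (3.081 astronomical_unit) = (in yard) 8.711e-09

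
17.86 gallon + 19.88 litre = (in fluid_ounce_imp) 3079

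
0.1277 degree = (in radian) 0.002229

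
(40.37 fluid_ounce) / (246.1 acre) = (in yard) 1.311e-09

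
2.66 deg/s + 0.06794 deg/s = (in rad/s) 0.04761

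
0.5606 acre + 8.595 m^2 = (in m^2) 2277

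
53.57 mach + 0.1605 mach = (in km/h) 6.586e+04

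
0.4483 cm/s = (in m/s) 0.004483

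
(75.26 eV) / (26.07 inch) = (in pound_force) 4.094e-18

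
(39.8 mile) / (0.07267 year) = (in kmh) 0.1006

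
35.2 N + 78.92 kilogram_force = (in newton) 809.1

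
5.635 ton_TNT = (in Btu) 2.235e+07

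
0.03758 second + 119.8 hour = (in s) 4.313e+05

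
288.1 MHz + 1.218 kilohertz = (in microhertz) 2.881e+14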